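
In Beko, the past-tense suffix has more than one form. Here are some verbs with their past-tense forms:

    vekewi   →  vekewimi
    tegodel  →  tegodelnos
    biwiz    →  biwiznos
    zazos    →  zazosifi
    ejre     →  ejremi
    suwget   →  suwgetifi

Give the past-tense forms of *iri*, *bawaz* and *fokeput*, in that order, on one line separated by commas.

The pattern is voicing of the final sound: -ifi when the stem ends in a voiceless consonant (*zazos*, *suwget*); -nos when the stem ends in a voiced consonant (*tegodel*, *biwiz*); -mi when the stem ends in a vowel (*vekewi*, *ejre*).
Since the final sound of *iri* is /i/ (a vowel), it takes -mi, giving *irimi*.
The final sound of *bawaz* is /z/, which is a voiced consonant, so the suffix is -nos, giving *bawaznos*.
Since the final sound of *fokeput* is /t/ (a voiceless consonant), it takes -ifi, giving *fokeputifi*.

irimi, bawaznos, fokeputifi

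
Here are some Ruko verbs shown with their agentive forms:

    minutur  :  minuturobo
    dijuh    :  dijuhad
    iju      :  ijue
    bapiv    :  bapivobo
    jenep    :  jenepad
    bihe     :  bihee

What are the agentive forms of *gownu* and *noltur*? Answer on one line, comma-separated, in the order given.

gownue, nolturobo

The suffix is conditioned by the final sound: -ad when the stem ends in a voiceless consonant (*dijuh*, *jenep*); -obo when the stem ends in a voiced consonant (*minutur*, *bapiv*); -e when the stem ends in a vowel (*iju*, *bihe*).
Since the final sound of *gownu* is /u/ (a vowel), it takes -e, giving *gownue*.
*noltur*: final sound = /r/, a voiced consonant → -obo → *nolturobo*.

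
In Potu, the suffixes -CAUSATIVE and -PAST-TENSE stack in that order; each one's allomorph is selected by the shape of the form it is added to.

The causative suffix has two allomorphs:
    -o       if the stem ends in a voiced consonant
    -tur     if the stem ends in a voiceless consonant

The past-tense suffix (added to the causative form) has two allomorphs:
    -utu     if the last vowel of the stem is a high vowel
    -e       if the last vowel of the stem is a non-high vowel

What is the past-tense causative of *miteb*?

miteboe

*miteb*: final consonant = /b/, voiced → -o → *mitebo*.
The causative form *mitebo*: last vowel = /o/, a non-high vowel → -e → *miteboe*.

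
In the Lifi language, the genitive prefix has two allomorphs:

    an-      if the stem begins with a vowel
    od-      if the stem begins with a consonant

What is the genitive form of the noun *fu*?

*fu* — first sound /f/ (a consonant) → od- → *odfu*.

odfu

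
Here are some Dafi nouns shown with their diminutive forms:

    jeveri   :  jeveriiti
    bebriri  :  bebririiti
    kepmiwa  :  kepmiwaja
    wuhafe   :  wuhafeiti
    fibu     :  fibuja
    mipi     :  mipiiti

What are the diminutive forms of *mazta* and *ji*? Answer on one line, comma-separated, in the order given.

The suffix is conditioned by the last vowel: -iti when the last vowel of the stem is a front vowel (*jeveri*, *bebriri*, *wuhafe*, *mipi*); -ja when the last vowel of the stem is a back vowel (*kepmiwa*, *fibu*).
The last vowel of *mazta* is /a/, which is a back vowel, so the suffix is -ja, giving *maztaja*.
Since the last vowel of *ji* is /i/ (a front vowel), it takes -iti, giving *jiiti*.

maztaja, jiiti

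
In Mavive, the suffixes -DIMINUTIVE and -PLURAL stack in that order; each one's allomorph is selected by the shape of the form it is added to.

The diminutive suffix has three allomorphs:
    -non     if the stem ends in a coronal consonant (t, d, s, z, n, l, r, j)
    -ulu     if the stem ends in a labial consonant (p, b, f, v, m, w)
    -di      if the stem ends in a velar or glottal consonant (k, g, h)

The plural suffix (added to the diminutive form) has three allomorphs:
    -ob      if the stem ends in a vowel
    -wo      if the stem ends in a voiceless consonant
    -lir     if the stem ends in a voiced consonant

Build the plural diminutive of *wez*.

Since the final consonant of *wez* is /z/ (coronal), it takes -non, giving *weznon*.
Since the final sound of the diminutive form *weznon* is /n/ (a voiced consonant), it takes -lir, giving *weznonlir*.

weznonlir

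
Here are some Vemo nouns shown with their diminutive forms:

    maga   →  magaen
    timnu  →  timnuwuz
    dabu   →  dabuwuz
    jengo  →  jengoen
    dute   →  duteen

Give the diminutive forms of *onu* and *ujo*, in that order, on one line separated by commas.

onuwuz, ujoen

Looking at the last vowel of each stem: -wuz when the last vowel of the stem is a high vowel (*timnu*, *dabu*); -en when the last vowel of the stem is a non-high vowel (*maga*, *jengo*, *dute*).
Since the last vowel of *onu* is /u/ (a high vowel), it takes -wuz, giving *onuwuz*.
*ujo* — last vowel /o/ (a non-high vowel) → -en → *ujoen*.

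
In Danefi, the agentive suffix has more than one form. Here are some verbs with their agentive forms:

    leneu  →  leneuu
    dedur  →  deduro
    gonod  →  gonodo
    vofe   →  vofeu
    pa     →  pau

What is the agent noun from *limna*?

The alternation tracks the final sound of the stem — -o when the stem ends in a consonant (*dedur*, *gonod*); -u when the stem ends in a vowel (*leneu*, *vofe*, *pa*).
Since the final sound of *limna* is /a/ (a vowel), it takes -u, giving *limnau*.

limnau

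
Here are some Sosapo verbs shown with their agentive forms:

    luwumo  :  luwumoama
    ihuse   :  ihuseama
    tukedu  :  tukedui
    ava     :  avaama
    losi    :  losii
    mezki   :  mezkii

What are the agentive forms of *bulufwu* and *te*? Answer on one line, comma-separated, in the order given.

bulufwui, teama

The suffix is conditioned by the last vowel: -i when the last vowel of the stem is a high vowel (*tukedu*, *losi*, *mezki*); -ama when the last vowel of the stem is a non-high vowel (*luwumo*, *ihuse*, *ava*).
The last vowel of *bulufwu* is /u/, which is a high vowel, so the suffix is -i, giving *bulufwui*.
The last vowel of *te* is /e/, which is a non-high vowel, so the suffix is -ama, giving *teama*.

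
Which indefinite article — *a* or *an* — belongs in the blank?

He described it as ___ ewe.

The indefinite article is chosen by the initial *sound* of the following word, not its spelling.
*ewe* begins with the sound /juː/ (pronounced /juː/) — a consonant sound.
So the article is *a*: He described it as a ewe.

a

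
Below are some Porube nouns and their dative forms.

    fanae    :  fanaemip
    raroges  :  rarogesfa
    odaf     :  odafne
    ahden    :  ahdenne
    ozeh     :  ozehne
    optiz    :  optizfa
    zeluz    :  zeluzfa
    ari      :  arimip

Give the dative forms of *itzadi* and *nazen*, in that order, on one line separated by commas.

itzadimip, nazenne

The suffix is conditioned by the final sound: -fa when the stem ends in a sibilant (*raroges*, *optiz*, *zeluz*); -ne when the stem ends in a non-sibilant consonant (*odaf*, *ahden*, *ozeh*); -mip when the stem ends in a vowel (*fanae*, *ari*).
*itzadi* — final sound /i/ (a vowel) → -mip → *itzadimip*.
*nazen*: final sound = /n/, a non-sibilant consonant → -ne → *nazenne*.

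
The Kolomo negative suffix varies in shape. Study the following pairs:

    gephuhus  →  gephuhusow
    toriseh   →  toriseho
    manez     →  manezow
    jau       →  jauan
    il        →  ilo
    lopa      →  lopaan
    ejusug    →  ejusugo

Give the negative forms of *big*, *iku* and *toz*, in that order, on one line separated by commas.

The alternation tracks the final sound of the stem — -ow when the stem ends in a sibilant (*gephuhus*, *manez*); -o when the stem ends in a non-sibilant consonant (*toriseh*, *il*, *ejusug*); -an when the stem ends in a vowel (*jau*, *lopa*).
The final sound of *big* is /g/, which is a non-sibilant consonant, so the suffix is -o, giving *bigo*.
The final sound of *iku* is /u/, which is a vowel, so the suffix is -an, giving *ikuan*.
*toz*: final sound = /z/, a sibilant → -ow → *tozow*.

bigo, ikuan, tozow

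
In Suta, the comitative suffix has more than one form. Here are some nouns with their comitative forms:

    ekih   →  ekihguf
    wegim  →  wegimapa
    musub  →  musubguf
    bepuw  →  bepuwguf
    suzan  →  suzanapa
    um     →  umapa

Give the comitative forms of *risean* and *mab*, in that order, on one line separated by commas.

riseanapa, mabguf

Looking at the final consonant of each stem: -apa when the stem ends in a nasal (*wegim*, *suzan*, *um*); -guf when the stem ends in a non-nasal consonant (*ekih*, *musub*, *bepuw*).
Since the final consonant of *risean* is /n/ (a nasal), it takes -apa, giving *riseanapa*.
The final consonant of *mab* is /b/, which is non-nasal, so the suffix is -guf, giving *mabguf*.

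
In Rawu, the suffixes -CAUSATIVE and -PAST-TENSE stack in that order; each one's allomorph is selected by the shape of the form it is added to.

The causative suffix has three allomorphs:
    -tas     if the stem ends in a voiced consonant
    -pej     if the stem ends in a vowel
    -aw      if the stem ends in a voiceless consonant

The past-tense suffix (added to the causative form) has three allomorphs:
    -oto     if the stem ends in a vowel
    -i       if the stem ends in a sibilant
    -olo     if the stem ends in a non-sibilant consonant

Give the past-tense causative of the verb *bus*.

The final sound of *bus* is /s/, which is a voiceless consonant, so the causative suffix is -aw, giving *busaw*.
The causative form *busaw*: final sound = /w/, a non-sibilant consonant → -olo → *busawolo*.

busawolo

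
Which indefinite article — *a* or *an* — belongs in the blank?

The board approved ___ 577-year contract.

The indefinite article is chosen by the initial *sound* of the following word, not its spelling.
The number *577* is spoken "five hundred …", beginning with /faɪv/ — a consonant sound.
So the article is *a*: The board approved a 577-year contract.

a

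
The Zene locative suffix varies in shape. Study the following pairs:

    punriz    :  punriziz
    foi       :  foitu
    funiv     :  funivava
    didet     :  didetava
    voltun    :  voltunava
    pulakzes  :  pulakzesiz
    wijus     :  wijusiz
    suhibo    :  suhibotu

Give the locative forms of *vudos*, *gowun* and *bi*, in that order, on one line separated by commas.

The suffix is conditioned by the final sound: -iz when the stem ends in a sibilant (*punriz*, *pulakzes*, *wijus*); -ava when the stem ends in a non-sibilant consonant (*funiv*, *didet*, *voltun*); -tu when the stem ends in a vowel (*foi*, *suhibo*).
*vudos*: final sound = /s/, a sibilant → -iz → *vudosiz*.
Since the final sound of *gowun* is /n/ (a non-sibilant consonant), it takes -ava, giving *gowunava*.
*bi*: final sound = /i/, a vowel → -tu → *bitu*.

vudosiz, gowunava, bitu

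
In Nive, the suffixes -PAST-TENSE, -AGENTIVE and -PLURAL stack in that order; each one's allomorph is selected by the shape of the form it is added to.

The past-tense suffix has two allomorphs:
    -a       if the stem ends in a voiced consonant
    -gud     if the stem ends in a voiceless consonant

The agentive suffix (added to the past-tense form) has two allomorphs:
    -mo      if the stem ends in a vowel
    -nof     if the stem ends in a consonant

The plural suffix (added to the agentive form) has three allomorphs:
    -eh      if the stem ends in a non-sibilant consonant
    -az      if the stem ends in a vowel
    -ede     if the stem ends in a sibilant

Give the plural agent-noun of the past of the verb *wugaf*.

wugafgudnofeh

*wugaf*: final consonant = /f/, voiceless → -gud → *wugafgud*.
The past-tense form *wugafgud* — final sound /d/ (a consonant) → -nof → *wugafgudnof*.
The agentive form *wugafgudnof*: final sound = /f/, a non-sibilant consonant → -eh → *wugafgudnofeh*.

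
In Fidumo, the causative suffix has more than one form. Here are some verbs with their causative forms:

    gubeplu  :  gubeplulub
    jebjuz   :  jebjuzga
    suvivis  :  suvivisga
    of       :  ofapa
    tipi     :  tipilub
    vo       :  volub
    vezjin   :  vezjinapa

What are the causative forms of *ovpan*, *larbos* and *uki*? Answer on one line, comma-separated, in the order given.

ovpanapa, larbosga, ukilub

The suffix is conditioned by the final sound: -ga when the stem ends in a sibilant (*jebjuz*, *suvivis*); -apa when the stem ends in a non-sibilant consonant (*of*, *vezjin*); -lub when the stem ends in a vowel (*gubeplu*, *tipi*, *vo*).
Since the final sound of *ovpan* is /n/ (a non-sibilant consonant), it takes -apa, giving *ovpanapa*.
The final sound of *larbos* is /s/, which is a sibilant, so the suffix is -ga, giving *larbosga*.
The final sound of *uki* is /i/, which is a vowel, so the suffix is -lub, giving *ukilub*.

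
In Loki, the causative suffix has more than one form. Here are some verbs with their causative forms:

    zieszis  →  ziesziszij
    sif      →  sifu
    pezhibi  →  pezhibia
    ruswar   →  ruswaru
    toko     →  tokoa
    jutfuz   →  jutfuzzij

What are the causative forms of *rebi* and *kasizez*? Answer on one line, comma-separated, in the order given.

rebia, kasizezzij

Looking at the final sound of each stem: -zij when the stem ends in a sibilant (*zieszis*, *jutfuz*); -u when the stem ends in a non-sibilant consonant (*sif*, *ruswar*); -a when the stem ends in a vowel (*pezhibi*, *toko*).
*rebi*: final sound = /i/, a vowel → -a → *rebia*.
*kasizez*: final sound = /z/, a sibilant → -zij → *kasizezzij*.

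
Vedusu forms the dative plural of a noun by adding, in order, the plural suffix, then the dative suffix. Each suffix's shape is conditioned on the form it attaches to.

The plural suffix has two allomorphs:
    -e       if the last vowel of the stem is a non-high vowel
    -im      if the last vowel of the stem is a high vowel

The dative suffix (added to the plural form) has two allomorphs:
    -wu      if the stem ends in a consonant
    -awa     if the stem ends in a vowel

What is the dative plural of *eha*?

ehaeawa

The last vowel of *eha* is /a/, which is a non-high vowel, so the plural suffix is -e, giving *ehae*.
Since the final sound of the plural form *ehae* is /e/ (a vowel), it takes -awa, giving *ehaeawa*.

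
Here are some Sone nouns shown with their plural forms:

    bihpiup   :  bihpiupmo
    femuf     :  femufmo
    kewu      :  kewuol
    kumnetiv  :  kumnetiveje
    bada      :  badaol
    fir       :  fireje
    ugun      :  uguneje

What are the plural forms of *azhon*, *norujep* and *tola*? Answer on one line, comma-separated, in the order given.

The pattern is voicing of the final sound: -mo when the stem ends in a voiceless consonant (*bihpiup*, *femuf*); -eje when the stem ends in a voiced consonant (*kumnetiv*, *fir*, *ugun*); -ol when the stem ends in a vowel (*kewu*, *bada*).
The final sound of *azhon* is /n/, which is a voiced consonant, so the suffix is -eje, giving *azhoneje*.
Since the final sound of *norujep* is /p/ (a voiceless consonant), it takes -mo, giving *norujepmo*.
Since the final sound of *tola* is /a/ (a vowel), it takes -ol, giving *tolaol*.

azhoneje, norujepmo, tolaol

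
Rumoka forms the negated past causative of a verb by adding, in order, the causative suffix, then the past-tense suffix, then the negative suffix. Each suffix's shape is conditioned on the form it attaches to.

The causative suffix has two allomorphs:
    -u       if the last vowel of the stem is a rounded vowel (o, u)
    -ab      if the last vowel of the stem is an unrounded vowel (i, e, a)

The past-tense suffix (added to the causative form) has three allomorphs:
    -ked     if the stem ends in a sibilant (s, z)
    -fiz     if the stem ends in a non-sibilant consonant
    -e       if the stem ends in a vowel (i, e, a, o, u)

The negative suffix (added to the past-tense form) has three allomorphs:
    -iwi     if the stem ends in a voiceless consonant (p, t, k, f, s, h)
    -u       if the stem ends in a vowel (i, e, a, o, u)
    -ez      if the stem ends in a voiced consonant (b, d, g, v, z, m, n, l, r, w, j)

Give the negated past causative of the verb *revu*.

revuueu

The last vowel of *revu* is /u/, which is a rounded vowel, so the causative suffix is -u, giving *revuu*.
The final sound of the causative form *revuu* is /u/, which is a vowel, so the past-tense suffix is -e, giving *revuue*.
The past-tense form *revuue*: final sound = /e/, a vowel → -u → *revuueu*.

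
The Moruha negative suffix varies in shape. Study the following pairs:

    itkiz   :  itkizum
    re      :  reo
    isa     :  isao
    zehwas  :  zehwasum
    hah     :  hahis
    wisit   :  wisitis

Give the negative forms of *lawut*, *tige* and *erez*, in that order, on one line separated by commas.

The suffix is conditioned by the final sound: -um when the stem ends in a sibilant (*itkiz*, *zehwas*); -is when the stem ends in a non-sibilant consonant (*hah*, *wisit*); -o when the stem ends in a vowel (*re*, *isa*).
*lawut* — final sound /t/ (a non-sibilant consonant) → -is → *lawutis*.
*tige*: final sound = /e/, a vowel → -o → *tigeo*.
*erez*: final sound = /z/, a sibilant → -um → *erezum*.

lawutis, tigeo, erezum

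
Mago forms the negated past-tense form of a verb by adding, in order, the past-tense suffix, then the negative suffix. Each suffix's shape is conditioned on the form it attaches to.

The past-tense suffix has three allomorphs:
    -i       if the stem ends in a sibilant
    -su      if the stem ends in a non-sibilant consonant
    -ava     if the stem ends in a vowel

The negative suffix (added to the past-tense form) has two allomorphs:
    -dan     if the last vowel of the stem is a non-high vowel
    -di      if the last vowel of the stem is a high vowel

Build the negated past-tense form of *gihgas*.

gihgasidi

*gihgas*: final sound = /s/, a sibilant → -i → *gihgasi*.
The last vowel of the past-tense form *gihgasi* is /i/, which is a high vowel, so the negative suffix is -di, giving *gihgasidi*.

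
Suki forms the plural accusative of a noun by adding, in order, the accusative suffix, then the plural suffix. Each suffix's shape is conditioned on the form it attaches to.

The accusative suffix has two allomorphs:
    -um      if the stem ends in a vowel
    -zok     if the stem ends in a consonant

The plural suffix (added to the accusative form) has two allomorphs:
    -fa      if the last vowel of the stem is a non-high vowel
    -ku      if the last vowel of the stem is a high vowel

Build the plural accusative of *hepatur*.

hepaturzokfa

The final sound of *hepatur* is /r/, which is a consonant, so the accusative suffix is -zok, giving *hepaturzok*.
The accusative form *hepaturzok*: last vowel = /o/, a non-high vowel → -fa → *hepaturzokfa*.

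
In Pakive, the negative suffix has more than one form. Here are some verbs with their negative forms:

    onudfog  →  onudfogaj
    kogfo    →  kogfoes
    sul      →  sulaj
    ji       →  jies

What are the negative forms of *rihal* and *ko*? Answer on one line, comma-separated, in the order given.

rihalaj, koes

The pattern is consonant vs. vowel: -aj when the stem ends in a consonant (*onudfog*, *sul*); -es when the stem ends in a vowel (*kogfo*, *ji*).
Since the final sound of *rihal* is /l/ (a consonant), it takes -aj, giving *rihalaj*.
*ko*: final sound = /o/, a vowel → -es → *koes*.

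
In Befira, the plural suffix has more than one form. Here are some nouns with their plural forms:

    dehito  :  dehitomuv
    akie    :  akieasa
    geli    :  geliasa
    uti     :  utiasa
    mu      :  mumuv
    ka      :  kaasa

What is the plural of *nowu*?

The suffix is conditioned by the last vowel: -muv when the last vowel of the stem is a rounded vowel (*dehito*, *mu*); -asa when the last vowel of the stem is an unrounded vowel (*akie*, *geli*, *uti*, *ka*).
The last vowel of *nowu* is /u/, which is a rounded vowel, so the suffix is -muv, giving *nowumuv*.

nowumuv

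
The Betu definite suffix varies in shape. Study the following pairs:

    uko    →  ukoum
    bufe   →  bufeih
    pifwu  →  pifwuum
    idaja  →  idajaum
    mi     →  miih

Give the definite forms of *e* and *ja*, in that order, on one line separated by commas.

eih, jaum

Looking at the last vowel of each stem: -ih when the last vowel of the stem is a front vowel (*bufe*, *mi*); -um when the last vowel of the stem is a back vowel (*uko*, *pifwu*, *idaja*).
The last vowel of *e* is /e/, which is a front vowel, so the suffix is -ih, giving *eih*.
The last vowel of *ja* is /a/, which is a back vowel, so the suffix is -um, giving *jaum*.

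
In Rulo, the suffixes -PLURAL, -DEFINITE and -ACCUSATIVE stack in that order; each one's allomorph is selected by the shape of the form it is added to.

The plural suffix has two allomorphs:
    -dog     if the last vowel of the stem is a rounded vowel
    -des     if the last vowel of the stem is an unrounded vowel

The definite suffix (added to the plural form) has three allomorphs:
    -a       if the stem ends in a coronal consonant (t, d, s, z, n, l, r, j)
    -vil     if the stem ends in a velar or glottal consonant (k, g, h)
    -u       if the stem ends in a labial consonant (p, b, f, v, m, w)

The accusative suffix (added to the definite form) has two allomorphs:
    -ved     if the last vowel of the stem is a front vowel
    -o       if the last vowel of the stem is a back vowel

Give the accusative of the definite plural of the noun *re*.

redesao

The last vowel of *re* is /e/, which is an unrounded vowel, so the plural suffix is -des, giving *redes*.
The plural form *redes*: final consonant = /s/, coronal → -a → *redesa*.
The definite form *redesa* — last vowel /a/ (a back vowel) → -o → *redesao*.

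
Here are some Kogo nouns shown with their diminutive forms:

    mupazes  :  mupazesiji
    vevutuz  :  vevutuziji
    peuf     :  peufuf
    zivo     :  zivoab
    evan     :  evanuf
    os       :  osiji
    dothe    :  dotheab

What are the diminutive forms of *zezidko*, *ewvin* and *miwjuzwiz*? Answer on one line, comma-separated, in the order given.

The suffix is conditioned by the final sound: -iji when the stem ends in a sibilant (*mupazes*, *vevutuz*, *os*); -uf when the stem ends in a non-sibilant consonant (*peuf*, *evan*); -ab when the stem ends in a vowel (*zivo*, *dothe*).
Since the final sound of *zezidko* is /o/ (a vowel), it takes -ab, giving *zezidkoab*.
The final sound of *ewvin* is /n/, which is a non-sibilant consonant, so the suffix is -uf, giving *ewvinuf*.
*miwjuzwiz* — final sound /z/ (a sibilant) → -iji → *miwjuzwiziji*.

zezidkoab, ewvinuf, miwjuzwiziji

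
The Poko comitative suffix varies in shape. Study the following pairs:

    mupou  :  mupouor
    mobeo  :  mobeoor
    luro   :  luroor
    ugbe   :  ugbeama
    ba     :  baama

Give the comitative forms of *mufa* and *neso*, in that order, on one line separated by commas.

The pattern is rounding harmony: -or when the last vowel of the stem is a rounded vowel (*mupou*, *mobeo*, *luro*); -ama when the last vowel of the stem is an unrounded vowel (*ugbe*, *ba*).
Since the last vowel of *mufa* is /a/ (an unrounded vowel), it takes -ama, giving *mufaama*.
*neso*: last vowel = /o/, a rounded vowel → -or → *nesoor*.

mufaama, nesoor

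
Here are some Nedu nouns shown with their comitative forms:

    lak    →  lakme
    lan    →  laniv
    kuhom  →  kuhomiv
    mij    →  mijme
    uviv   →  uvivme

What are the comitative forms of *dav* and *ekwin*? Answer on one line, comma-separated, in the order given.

The pattern is nasality of the final consonant: -iv when the stem ends in a nasal (*lan*, *kuhom*); -me when the stem ends in a non-nasal consonant (*lak*, *mij*, *uviv*).
Since the final consonant of *dav* is /v/ (non-nasal), it takes -me, giving *davme*.
Since the final consonant of *ekwin* is /n/ (a nasal), it takes -iv, giving *ekwiniv*.

davme, ekwiniv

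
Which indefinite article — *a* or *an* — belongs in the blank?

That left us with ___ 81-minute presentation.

an

The indefinite article is chosen by the initial *sound* of the following word, not its spelling.
The number *81* is spoken "eighty-…", beginning with /ˈeɪti/ — a vowel sound.
So the article is *an*: That left us with an 81-minute presentation.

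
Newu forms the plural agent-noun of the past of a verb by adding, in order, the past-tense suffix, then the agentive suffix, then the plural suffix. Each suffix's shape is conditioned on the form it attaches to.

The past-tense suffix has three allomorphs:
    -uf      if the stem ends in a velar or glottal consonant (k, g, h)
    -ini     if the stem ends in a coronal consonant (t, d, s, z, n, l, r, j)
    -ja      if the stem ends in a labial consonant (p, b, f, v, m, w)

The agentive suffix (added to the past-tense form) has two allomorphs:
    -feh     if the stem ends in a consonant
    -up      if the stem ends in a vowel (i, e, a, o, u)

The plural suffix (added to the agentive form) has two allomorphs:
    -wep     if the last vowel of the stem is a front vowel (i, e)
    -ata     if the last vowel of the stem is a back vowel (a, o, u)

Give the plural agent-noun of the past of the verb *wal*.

Since the final consonant of *wal* is /l/ (coronal), it takes -ini, giving *walini*.
The final sound of the past-tense form *walini* is /i/, which is a vowel, so the agentive suffix is -up, giving *waliniup*.
The agentive form *waliniup* — last vowel /u/ (a back vowel) → -ata → *waliniupata*.

waliniupata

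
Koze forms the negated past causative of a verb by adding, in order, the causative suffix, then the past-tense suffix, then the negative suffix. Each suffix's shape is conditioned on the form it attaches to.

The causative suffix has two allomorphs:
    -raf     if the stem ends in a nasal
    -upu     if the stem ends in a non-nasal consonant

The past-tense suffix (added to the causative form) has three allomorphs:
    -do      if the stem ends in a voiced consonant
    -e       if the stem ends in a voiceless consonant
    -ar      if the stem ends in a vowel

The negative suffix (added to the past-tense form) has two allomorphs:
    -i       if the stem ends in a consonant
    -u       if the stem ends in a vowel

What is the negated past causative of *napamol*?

The final consonant of *napamol* is /l/, which is non-nasal, so the causative suffix is -upu, giving *napamolupu*.
Since the final sound of the causative form *napamolupu* is /u/ (a vowel), it takes -ar, giving *napamolupuar*.
The past-tense form *napamolupuar*: final sound = /r/, a consonant → -i → *napamolupuari*.

napamolupuari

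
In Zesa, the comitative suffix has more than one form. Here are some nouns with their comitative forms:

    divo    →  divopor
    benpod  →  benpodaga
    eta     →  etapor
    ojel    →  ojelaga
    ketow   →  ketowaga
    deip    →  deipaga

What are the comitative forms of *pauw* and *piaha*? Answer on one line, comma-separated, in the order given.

pauwaga, piahapor

Looking at the final sound of each stem: -aga when the stem ends in a consonant (*benpod*, *ojel*, *ketow*, *deip*); -por when the stem ends in a vowel (*divo*, *eta*).
The final sound of *pauw* is /w/, which is a consonant, so the suffix is -aga, giving *pauwaga*.
The final sound of *piaha* is /a/, which is a vowel, so the suffix is -por, giving *piahapor*.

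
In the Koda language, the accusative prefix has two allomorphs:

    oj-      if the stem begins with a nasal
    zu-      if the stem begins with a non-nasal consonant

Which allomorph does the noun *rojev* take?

*rojev*: first consonant = /r/, non-nasal → zu-.

zu-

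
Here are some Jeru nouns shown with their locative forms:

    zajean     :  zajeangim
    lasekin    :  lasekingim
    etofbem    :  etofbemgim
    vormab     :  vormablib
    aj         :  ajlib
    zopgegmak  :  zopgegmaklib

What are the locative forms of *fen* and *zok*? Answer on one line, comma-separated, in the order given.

fengim, zoklib

The alternation tracks the final consonant of the stem — -gim when the stem ends in a nasal (*zajean*, *lasekin*, *etofbem*); -lib when the stem ends in a non-nasal consonant (*vormab*, *aj*, *zopgegmak*).
Since the final consonant of *fen* is /n/ (a nasal), it takes -gim, giving *fengim*.
*zok*: final consonant = /k/, non-nasal → -lib → *zoklib*.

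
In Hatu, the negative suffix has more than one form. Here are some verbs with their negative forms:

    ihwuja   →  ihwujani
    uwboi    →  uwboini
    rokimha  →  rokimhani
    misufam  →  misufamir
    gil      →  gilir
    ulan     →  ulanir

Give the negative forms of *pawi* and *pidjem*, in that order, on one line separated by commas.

pawini, pidjemir

The suffix is conditioned by the final sound: -ir when the stem ends in a consonant (*misufam*, *gil*, *ulan*); -ni when the stem ends in a vowel (*ihwuja*, *uwboi*, *rokimha*).
*pawi* — final sound /i/ (a vowel) → -ni → *pawini*.
The final sound of *pidjem* is /m/, which is a consonant, so the suffix is -ir, giving *pidjemir*.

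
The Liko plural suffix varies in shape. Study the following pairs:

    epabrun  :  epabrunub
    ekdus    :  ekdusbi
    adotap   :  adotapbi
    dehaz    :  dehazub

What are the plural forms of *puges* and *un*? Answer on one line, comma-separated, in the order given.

Looking at the final consonant of each stem: -bi when the stem ends in a voiceless consonant (*ekdus*, *adotap*); -ub when the stem ends in a voiced consonant (*epabrun*, *dehaz*).
*puges*: final consonant = /s/, voiceless → -bi → *pugesbi*.
*un*: final consonant = /n/, voiced → -ub → *unub*.

pugesbi, unub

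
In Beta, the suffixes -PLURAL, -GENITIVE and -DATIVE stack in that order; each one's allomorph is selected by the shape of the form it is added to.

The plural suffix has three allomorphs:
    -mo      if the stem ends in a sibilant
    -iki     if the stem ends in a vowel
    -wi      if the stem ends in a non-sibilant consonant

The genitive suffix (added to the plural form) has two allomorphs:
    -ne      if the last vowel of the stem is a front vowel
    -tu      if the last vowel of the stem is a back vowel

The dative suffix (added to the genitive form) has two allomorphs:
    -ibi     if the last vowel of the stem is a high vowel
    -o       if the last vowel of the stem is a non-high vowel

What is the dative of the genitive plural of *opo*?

*opo* — final sound /o/ (a vowel) → -iki → *opoiki*.
The plural form *opoiki*: last vowel = /i/, a front vowel → -ne → *opoikine*.
The last vowel of the genitive form *opoikine* is /e/, which is a non-high vowel, so the dative suffix is -o, giving *opoikineo*.

opoikineo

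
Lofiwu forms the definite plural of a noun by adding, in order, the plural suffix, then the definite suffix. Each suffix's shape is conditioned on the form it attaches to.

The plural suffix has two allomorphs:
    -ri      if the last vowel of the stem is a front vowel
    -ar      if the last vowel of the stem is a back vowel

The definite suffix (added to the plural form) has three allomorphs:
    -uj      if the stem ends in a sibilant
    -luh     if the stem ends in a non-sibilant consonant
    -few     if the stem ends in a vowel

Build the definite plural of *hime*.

himerifew

The last vowel of *hime* is /e/, which is a front vowel, so the plural suffix is -ri, giving *himeri*.
The final sound of the plural form *himeri* is /i/, which is a vowel, so the definite suffix is -few, giving *himerifew*.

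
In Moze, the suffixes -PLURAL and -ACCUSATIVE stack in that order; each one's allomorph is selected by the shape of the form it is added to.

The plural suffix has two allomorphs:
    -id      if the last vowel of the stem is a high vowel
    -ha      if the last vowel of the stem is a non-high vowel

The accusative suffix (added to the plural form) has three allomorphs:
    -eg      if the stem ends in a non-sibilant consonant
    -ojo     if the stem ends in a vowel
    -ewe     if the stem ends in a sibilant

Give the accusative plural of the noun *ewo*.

ewohaojo

The last vowel of *ewo* is /o/, which is a non-high vowel, so the plural suffix is -ha, giving *ewoha*.
The final sound of the plural form *ewoha* is /a/, which is a vowel, so the accusative suffix is -ojo, giving *ewohaojo*.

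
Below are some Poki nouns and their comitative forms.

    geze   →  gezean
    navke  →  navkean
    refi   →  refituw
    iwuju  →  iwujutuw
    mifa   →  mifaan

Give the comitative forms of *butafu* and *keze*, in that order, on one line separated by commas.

Looking at the last vowel of each stem: -tuw when the last vowel of the stem is a high vowel (*refi*, *iwuju*); -an when the last vowel of the stem is a non-high vowel (*geze*, *navke*, *mifa*).
Since the last vowel of *butafu* is /u/ (a high vowel), it takes -tuw, giving *butafutuw*.
Since the last vowel of *keze* is /e/ (a non-high vowel), it takes -an, giving *kezean*.

butafutuw, kezean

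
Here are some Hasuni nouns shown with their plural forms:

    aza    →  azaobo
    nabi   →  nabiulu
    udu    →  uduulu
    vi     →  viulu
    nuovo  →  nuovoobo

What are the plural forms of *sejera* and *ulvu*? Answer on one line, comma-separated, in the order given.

sejeraobo, ulvuulu

The pattern is height harmony: -ulu when the last vowel of the stem is a high vowel (*nabi*, *udu*, *vi*); -obo when the last vowel of the stem is a non-high vowel (*aza*, *nuovo*).
*sejera* — last vowel /a/ (a non-high vowel) → -obo → *sejeraobo*.
Since the last vowel of *ulvu* is /u/ (a high vowel), it takes -ulu, giving *ulvuulu*.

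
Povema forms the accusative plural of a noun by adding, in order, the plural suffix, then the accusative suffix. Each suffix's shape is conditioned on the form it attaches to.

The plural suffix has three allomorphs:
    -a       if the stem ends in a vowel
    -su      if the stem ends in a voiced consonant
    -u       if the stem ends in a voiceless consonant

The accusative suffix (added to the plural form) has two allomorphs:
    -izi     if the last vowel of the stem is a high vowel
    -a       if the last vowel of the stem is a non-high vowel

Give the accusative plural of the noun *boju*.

The final sound of *boju* is /u/, which is a vowel, so the plural suffix is -a, giving *bojua*.
The last vowel of the plural form *bojua* is /a/, which is a non-high vowel, so the accusative suffix is -a, giving *bojuaa*.

bojuaa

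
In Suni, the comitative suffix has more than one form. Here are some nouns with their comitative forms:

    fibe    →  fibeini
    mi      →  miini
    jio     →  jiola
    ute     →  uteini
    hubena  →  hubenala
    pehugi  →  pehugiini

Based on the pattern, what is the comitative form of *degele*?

The alternation tracks the last vowel of the stem — -ini when the last vowel of the stem is a front vowel (*fibe*, *mi*, *ute*, *pehugi*); -la when the last vowel of the stem is a back vowel (*jio*, *hubena*).
*degele* — last vowel /e/ (a front vowel) → -ini → *degeleini*.

degeleini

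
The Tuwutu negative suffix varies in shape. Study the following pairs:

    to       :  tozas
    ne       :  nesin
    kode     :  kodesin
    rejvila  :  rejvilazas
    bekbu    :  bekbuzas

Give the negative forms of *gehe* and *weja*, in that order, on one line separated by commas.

gehesin, wejazas

Looking at the last vowel of each stem: -sin when the last vowel of the stem is a front vowel (*ne*, *kode*); -zas when the last vowel of the stem is a back vowel (*to*, *rejvila*, *bekbu*).
*gehe* — last vowel /e/ (a front vowel) → -sin → *gehesin*.
The last vowel of *weja* is /a/, which is a back vowel, so the suffix is -zas, giving *wejazas*.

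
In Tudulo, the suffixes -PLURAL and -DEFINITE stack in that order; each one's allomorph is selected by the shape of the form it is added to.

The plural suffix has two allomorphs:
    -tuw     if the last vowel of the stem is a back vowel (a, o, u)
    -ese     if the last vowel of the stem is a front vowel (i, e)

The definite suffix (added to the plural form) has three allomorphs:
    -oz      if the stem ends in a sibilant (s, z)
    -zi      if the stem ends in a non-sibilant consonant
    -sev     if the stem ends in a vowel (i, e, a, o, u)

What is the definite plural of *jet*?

The last vowel of *jet* is /e/, which is a front vowel, so the plural suffix is -ese, giving *jetese*.
The final sound of the plural form *jetese* is /e/, which is a vowel, so the definite suffix is -sev, giving *jetesesev*.

jetesesev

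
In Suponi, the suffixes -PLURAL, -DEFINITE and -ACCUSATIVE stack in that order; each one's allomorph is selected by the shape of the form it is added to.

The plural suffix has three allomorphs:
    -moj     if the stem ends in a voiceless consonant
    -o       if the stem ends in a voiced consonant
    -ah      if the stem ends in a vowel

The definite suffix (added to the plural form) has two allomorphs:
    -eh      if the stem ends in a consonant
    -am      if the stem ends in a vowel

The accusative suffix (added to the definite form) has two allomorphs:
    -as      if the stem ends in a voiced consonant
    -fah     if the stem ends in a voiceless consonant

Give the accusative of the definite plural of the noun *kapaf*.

The final sound of *kapaf* is /f/, which is a voiceless consonant, so the plural suffix is -moj, giving *kapafmoj*.
The plural form *kapafmoj*: final sound = /j/, a consonant → -eh → *kapafmojeh*.
The definite form *kapafmojeh*: final consonant = /h/, voiceless → -fah → *kapafmojehfah*.

kapafmojehfah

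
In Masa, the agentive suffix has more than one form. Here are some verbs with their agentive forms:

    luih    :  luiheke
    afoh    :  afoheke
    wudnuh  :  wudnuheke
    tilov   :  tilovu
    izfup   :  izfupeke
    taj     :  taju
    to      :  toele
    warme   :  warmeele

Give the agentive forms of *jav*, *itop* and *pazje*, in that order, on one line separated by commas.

Looking at the final sound of each stem: -eke when the stem ends in a voiceless consonant (*luih*, *afoh*, *wudnuh*, *izfup*); -u when the stem ends in a voiced consonant (*tilov*, *taj*); -ele when the stem ends in a vowel (*to*, *warme*).
*jav*: final sound = /v/, a voiced consonant → -u → *javu*.
*itop* — final sound /p/ (a voiceless consonant) → -eke → *itopeke*.
*pazje*: final sound = /e/, a vowel → -ele → *pazjeele*.

javu, itopeke, pazjeele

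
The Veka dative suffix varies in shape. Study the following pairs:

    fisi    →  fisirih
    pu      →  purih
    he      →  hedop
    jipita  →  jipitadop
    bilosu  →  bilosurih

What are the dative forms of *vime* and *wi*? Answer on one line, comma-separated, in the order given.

Looking at the last vowel of each stem: -rih when the last vowel of the stem is a high vowel (*fisi*, *pu*, *bilosu*); -dop when the last vowel of the stem is a non-high vowel (*he*, *jipita*).
*vime*: last vowel = /e/, a non-high vowel → -dop → *vimedop*.
The last vowel of *wi* is /i/, which is a high vowel, so the suffix is -rih, giving *wirih*.

vimedop, wirih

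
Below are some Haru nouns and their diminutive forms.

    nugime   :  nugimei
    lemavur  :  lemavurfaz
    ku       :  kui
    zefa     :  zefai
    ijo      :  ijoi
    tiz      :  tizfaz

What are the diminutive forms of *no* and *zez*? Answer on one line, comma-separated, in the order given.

Looking at the final sound of each stem: -faz when the stem ends in a consonant (*lemavur*, *tiz*); -i when the stem ends in a vowel (*nugime*, *ku*, *zefa*, *ijo*).
The final sound of *no* is /o/, which is a vowel, so the suffix is -i, giving *noi*.
The final sound of *zez* is /z/, which is a consonant, so the suffix is -faz, giving *zezfaz*.

noi, zezfaz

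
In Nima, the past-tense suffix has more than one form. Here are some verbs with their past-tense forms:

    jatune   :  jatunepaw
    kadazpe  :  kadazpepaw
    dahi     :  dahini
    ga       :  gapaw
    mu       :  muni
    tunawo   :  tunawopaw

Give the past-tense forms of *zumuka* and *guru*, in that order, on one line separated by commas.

zumukapaw, guruni

Looking at the last vowel of each stem: -ni when the last vowel of the stem is a high vowel (*dahi*, *mu*); -paw when the last vowel of the stem is a non-high vowel (*jatune*, *kadazpe*, *ga*, *tunawo*).
*zumuka* — last vowel /a/ (a non-high vowel) → -paw → *zumukapaw*.
*guru*: last vowel = /u/, a high vowel → -ni → *guruni*.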